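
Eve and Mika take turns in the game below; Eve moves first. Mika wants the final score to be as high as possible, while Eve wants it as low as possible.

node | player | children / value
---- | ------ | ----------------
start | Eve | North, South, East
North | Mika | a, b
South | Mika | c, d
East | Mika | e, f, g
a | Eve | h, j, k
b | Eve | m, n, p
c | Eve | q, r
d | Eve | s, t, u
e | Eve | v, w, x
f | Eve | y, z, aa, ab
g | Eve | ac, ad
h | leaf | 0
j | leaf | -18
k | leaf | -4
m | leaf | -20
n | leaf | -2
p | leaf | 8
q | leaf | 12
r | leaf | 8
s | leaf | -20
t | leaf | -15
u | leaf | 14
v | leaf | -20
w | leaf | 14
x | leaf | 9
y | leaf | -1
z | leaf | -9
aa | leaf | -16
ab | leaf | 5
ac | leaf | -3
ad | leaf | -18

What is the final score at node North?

-18

a (Eve): min(0, -18, -4) = -18
b (Eve): min(-20, -2, 8) = -20
North (Mika): max(-18, -20) = -18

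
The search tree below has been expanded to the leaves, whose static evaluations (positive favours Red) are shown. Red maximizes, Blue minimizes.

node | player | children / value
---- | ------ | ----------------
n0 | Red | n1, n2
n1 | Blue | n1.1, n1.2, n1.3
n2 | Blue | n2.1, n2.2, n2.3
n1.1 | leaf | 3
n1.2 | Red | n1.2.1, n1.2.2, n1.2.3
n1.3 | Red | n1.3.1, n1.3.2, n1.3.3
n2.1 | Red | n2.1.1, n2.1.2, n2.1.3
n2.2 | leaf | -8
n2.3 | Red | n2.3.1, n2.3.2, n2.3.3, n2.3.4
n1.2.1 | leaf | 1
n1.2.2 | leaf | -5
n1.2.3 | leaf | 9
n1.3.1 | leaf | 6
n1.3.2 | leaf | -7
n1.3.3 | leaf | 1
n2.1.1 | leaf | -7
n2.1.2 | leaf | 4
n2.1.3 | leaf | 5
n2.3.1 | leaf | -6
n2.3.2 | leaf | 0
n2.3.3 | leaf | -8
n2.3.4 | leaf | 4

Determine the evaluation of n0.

3

n1.2 (Red): max(1, -5, 9) = 9
n1.3 (Red): max(6, -7, 1) = 6
n1 (Blue): min(3, 9, 6) = 3
n2.1 (Red): max(-7, 4, 5) = 5
n2.3 (Red): max(-6, 0, -8, 4) = 4
n2 (Blue): min(5, -8, 4) = -8
n0 (Red): max(3, -8) = 3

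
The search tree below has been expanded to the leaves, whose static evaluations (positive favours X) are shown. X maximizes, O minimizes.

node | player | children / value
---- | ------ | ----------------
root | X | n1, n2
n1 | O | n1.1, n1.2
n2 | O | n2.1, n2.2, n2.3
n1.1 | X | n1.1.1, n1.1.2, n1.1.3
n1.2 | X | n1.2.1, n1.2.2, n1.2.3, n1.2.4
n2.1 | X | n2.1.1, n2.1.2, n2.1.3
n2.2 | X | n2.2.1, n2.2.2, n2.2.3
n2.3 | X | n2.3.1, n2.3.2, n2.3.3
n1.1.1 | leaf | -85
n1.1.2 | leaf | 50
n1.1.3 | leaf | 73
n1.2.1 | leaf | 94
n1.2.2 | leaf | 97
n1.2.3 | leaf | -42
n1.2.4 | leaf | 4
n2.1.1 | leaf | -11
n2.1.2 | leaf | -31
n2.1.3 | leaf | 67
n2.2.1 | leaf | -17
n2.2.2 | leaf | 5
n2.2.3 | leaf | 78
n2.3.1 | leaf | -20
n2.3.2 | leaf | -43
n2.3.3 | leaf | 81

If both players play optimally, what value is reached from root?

73

n1.1 (X): max(-85, 50, 73) = 73
n1.2 (X): max(94, 97, -42, 4) = 97
n1 (O): min(73, 97) = 73
n2.1 (X): max(-11, -31, 67) = 67
n2.2 (X): max(-17, 5, 78) = 78
n2.3 (X): max(-20, -43, 81) = 81
n2 (O): min(67, 78, 81) = 67
root (X): max(73, 67) = 73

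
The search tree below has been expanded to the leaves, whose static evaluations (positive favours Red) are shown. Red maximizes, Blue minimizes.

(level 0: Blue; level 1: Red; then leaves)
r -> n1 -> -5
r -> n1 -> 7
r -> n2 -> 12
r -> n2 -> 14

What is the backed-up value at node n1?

7

n1 (Red): max(-5, 7) = 7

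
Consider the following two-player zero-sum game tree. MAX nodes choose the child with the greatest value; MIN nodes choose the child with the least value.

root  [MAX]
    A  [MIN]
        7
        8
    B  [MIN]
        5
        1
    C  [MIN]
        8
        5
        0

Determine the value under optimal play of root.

7

A (MIN): min(7, 8) = 7
B (MIN): min(5, 1) = 1
C (MIN): min(8, 5, 0) = 0
root (MAX): max(7, 1, 0) = 7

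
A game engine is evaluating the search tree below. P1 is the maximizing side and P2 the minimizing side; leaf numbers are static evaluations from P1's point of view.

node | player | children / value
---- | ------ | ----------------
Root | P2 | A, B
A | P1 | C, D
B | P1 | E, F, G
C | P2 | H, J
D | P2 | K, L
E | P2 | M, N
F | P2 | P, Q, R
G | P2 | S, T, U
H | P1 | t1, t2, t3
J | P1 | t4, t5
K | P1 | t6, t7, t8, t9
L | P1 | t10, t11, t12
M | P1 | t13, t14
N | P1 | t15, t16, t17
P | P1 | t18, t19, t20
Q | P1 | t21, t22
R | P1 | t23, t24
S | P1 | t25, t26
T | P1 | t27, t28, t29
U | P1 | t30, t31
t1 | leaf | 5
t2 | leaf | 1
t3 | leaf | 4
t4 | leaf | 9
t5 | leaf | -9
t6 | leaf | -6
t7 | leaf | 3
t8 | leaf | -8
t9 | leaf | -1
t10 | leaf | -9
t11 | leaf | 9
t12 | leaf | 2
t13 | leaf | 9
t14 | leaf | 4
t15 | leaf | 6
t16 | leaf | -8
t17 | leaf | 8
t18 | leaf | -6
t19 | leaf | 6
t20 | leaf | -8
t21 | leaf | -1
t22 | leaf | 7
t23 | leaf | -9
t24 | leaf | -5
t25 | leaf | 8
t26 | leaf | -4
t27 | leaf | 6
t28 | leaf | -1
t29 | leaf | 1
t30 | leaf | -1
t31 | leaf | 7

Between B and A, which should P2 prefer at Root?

M (P1): max(9, 4) = 9
N (P1): max(6, -8, 8) = 8
E (P2): min(9, 8) = 8
P (P1): max(-6, 6, -8) = 6
Q (P1): max(-1, 7) = 7
R (P1): max(-9, -5) = -5
F (P2): min(6, 7, -5) = -5
S (P1): max(8, -4) = 8
T (P1): max(6, -1, 1) = 6
U (P1): max(-1, 7) = 7
G (P2): min(8, 6, 7) = 6
B (P1): max(8, -5, 6) = 8
H (P1): max(5, 1, 4) = 5
J (P1): max(9, -9) = 9
C (P2): min(5, 9) = 5
K (P1): max(-6, 3, -8, -1) = 3
L (P1): max(-9, 9, 2) = 9
D (P2): min(3, 9) = 3
A (P1): max(5, 3) = 5
P2 prefers the lower value; B=8, A=5. A is better since 5 < 8.

A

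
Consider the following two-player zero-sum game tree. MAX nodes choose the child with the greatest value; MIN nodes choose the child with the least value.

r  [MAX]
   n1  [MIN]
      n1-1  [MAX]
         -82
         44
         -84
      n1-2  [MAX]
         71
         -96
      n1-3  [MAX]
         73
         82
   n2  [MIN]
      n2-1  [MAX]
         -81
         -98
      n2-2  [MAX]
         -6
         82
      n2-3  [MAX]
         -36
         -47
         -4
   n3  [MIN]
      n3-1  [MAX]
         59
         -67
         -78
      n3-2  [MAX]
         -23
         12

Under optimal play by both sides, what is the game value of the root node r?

n1-1 (MAX): max(-82, 44, -84) = 44
n1-2 (MAX): max(71, -96) = 71
n1-3 (MAX): max(73, 82) = 82
n1 (MIN): min(44, 71, 82) = 44
n2-1 (MAX): max(-81, -98) = -81
n2-2 (MAX): max(-6, 82) = 82
n2-3 (MAX): max(-36, -47, -4) = -4
n2 (MIN): min(-81, 82, -4) = -81
n3-1 (MAX): max(59, -67, -78) = 59
n3-2 (MAX): max(-23, 12) = 12
n3 (MIN): min(59, 12) = 12
r (MAX): max(44, -81, 12) = 44

44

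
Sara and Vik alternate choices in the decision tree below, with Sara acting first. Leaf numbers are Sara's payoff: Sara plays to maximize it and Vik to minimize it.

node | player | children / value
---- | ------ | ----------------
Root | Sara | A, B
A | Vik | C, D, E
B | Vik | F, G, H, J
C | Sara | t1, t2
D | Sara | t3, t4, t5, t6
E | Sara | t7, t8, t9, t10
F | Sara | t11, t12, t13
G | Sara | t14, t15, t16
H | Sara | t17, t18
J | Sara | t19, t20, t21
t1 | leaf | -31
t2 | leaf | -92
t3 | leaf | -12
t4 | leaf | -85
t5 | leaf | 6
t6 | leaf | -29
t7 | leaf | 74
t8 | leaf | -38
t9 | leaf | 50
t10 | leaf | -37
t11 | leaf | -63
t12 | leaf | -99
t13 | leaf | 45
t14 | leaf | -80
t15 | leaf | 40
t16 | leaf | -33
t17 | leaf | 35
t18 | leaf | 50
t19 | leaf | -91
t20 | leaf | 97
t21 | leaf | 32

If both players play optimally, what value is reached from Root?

40

C (Sara): max(-31, -92) = -31
D (Sara): max(-12, -85, 6, -29) = 6
E (Sara): max(74, -38, 50, -37) = 74
A (Vik): min(-31, 6, 74) = -31
F (Sara): max(-63, -99, 45) = 45
G (Sara): max(-80, 40, -33) = 40
H (Sara): max(35, 50) = 50
J (Sara): max(-91, 97, 32) = 97
B (Vik): min(45, 40, 50, 97) = 40
Root (Sara): max(-31, 40) = 40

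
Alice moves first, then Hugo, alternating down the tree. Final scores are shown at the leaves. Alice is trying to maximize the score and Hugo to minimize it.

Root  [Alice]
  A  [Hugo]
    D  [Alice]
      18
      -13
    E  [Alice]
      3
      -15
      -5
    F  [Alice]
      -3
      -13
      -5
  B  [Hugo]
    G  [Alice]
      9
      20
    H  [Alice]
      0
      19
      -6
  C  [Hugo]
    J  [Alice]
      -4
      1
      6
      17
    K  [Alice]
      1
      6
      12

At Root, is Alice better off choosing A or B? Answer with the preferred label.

B

D (Alice): max(18, -13) = 18
E (Alice): max(3, -15, -5) = 3
F (Alice): max(-3, -13, -5) = -3
A (Hugo): min(18, 3, -3) = -3
G (Alice): max(9, 20) = 20
H (Alice): max(0, 19, -6) = 19
B (Hugo): min(20, 19) = 19
Alice prefers the higher value; A=-3, B=19. B is better since 19 > -3.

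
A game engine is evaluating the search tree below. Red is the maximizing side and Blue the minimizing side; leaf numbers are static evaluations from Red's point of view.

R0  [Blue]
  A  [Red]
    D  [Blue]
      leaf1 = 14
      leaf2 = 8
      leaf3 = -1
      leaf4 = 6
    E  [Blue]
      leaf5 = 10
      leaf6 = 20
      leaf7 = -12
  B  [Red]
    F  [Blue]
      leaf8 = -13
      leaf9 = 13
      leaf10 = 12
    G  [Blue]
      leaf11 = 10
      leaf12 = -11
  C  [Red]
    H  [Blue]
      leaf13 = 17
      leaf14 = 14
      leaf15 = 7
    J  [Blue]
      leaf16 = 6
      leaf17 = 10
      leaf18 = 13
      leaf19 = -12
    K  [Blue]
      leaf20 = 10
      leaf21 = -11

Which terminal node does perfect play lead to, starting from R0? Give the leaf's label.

D (Blue): min(14, 8, -1, 6) = -1
E (Blue): min(10, 20, -12) = -12
A (Red): max(-1, -12) = -1
F (Blue): min(-13, 13, 12) = -13
G (Blue): min(10, -11) = -11
B (Red): max(-13, -11) = -11
H (Blue): min(17, 14, 7) = 7
J (Blue): min(6, 10, 13, -12) = -12
K (Blue): min(10, -11) = -11
C (Red): max(7, -12, -11) = 7
R0 (Blue): min(-1, -11, 7) = -11
At R0, Blue picks B (lowest: -11).
At B, Red picks G (highest: -11).
At G, Blue picks leaf12 (lowest: -11).
Terminal value -11.

leaf12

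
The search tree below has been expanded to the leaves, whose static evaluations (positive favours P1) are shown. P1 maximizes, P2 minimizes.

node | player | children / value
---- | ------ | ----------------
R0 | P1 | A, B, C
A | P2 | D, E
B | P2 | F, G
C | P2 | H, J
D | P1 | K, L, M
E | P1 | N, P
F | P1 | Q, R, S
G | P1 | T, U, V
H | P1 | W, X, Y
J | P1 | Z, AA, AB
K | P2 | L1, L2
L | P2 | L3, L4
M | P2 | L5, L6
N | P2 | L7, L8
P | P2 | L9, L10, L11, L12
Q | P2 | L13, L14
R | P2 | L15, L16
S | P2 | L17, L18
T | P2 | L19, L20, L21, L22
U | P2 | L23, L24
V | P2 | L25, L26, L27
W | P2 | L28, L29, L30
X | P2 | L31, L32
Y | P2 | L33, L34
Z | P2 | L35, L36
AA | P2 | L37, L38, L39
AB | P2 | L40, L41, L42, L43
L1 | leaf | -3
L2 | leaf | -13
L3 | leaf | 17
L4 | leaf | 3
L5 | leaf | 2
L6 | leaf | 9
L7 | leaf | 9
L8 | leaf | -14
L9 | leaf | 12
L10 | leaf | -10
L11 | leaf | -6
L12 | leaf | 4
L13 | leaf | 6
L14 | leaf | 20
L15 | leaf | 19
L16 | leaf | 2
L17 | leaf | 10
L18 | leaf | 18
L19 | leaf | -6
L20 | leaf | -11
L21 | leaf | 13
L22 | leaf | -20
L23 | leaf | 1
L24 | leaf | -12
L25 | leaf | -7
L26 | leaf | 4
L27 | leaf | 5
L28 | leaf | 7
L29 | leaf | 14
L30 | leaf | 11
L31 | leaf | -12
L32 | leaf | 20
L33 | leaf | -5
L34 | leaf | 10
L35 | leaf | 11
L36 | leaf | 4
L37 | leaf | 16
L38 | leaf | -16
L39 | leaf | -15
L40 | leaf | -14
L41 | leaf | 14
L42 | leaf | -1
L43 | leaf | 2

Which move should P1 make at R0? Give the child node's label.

C

K (P2): min(-3, -13) = -13
L (P2): min(17, 3) = 3
M (P2): min(2, 9) = 2
D (P1): max(-13, 3, 2) = 3
N (P2): min(9, -14) = -14
P (P2): min(12, -10, -6, 4) = -10
E (P1): max(-14, -10) = -10
A (P2): min(3, -10) = -10
Q (P2): min(6, 20) = 6
R (P2): min(19, 2) = 2
S (P2): min(10, 18) = 10
F (P1): max(6, 2, 10) = 10
T (P2): min(-6, -11, 13, -20) = -20
U (P2): min(1, -12) = -12
V (P2): min(-7, 4, 5) = -7
G (P1): max(-20, -12, -7) = -7
B (P2): min(10, -7) = -7
W (P2): min(7, 14, 11) = 7
X (P2): min(-12, 20) = -12
Y (P2): min(-5, 10) = -5
H (P1): max(7, -12, -5) = 7
Z (P2): min(11, 4) = 4
AA (P2): min(16, -16, -15) = -16
AB (P2): min(-14, 14, -1, 2) = -14
J (P1): max(4, -16, -14) = 4
C (P2): min(7, 4) = 4
R0 (P1): max(-10, -7, 4) = 4
P1 at R0 wants the highest of {A=-10, B=-7, C=4}, so chooses C.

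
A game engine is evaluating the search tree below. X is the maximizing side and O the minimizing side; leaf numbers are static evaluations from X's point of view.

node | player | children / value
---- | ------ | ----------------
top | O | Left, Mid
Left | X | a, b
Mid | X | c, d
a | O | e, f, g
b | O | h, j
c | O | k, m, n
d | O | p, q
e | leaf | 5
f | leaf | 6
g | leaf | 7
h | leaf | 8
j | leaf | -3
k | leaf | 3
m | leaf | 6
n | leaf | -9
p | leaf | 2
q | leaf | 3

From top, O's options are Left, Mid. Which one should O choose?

a (O): min(5, 6, 7) = 5
b (O): min(8, -3) = -3
Left (X): max(5, -3) = 5
c (O): min(3, 6, -9) = -9
d (O): min(2, 3) = 2
Mid (X): max(-9, 2) = 2
top (O): min(5, 2) = 2
O at top wants the lowest of {Left=5, Mid=2}, so chooses Mid.

Mid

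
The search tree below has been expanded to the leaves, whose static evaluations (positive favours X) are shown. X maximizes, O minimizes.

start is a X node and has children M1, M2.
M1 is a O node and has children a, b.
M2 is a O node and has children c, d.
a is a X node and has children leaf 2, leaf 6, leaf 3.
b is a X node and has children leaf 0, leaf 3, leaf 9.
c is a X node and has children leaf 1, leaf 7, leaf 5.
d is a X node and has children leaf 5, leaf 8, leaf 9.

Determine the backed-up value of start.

7

a (X): max(2, 6, 3) = 6
b (X): max(0, 3, 9) = 9
M1 (O): min(6, 9) = 6
c (X): max(1, 7, 5) = 7
d (X): max(5, 8, 9) = 9
M2 (O): min(7, 9) = 7
start (X): max(6, 7) = 7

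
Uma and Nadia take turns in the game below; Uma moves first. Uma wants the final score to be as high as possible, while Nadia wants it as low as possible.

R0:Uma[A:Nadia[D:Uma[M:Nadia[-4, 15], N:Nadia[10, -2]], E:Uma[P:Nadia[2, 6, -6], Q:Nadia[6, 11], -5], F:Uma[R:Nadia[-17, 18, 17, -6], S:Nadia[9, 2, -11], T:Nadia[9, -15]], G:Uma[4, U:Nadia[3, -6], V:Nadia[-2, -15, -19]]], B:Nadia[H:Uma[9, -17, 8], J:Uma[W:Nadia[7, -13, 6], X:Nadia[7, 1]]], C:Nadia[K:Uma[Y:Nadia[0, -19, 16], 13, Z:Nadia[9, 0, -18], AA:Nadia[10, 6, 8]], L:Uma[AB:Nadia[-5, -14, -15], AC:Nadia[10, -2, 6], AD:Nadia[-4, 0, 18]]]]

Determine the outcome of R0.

M (Nadia): min(-4, 15) = -4
N (Nadia): min(10, -2) = -2
D (Uma): max(-4, -2) = -2
P (Nadia): min(2, 6, -6) = -6
Q (Nadia): min(6, 11) = 6
E (Uma): max(-6, 6, -5) = 6
R (Nadia): min(-17, 18, 17, -6) = -17
S (Nadia): min(9, 2, -11) = -11
T (Nadia): min(9, -15) = -15
F (Uma): max(-17, -11, -15) = -11
U (Nadia): min(3, -6) = -6
V (Nadia): min(-2, -15, -19) = -19
G (Uma): max(4, -6, -19) = 4
A (Nadia): min(-2, 6, -11, 4) = -11
H (Uma): max(9, -17, 8) = 9
W (Nadia): min(7, -13, 6) = -13
X (Nadia): min(7, 1) = 1
J (Uma): max(-13, 1) = 1
B (Nadia): min(9, 1) = 1
Y (Nadia): min(0, -19, 16) = -19
Z (Nadia): min(9, 0, -18) = -18
AA (Nadia): min(10, 6, 8) = 6
K (Uma): max(-19, 13, -18, 6) = 13
AB (Nadia): min(-5, -14, -15) = -15
AC (Nadia): min(10, -2, 6) = -2
AD (Nadia): min(-4, 0, 18) = -4
L (Uma): max(-15, -2, -4) = -2
C (Nadia): min(13, -2) = -2
R0 (Uma): max(-11, 1, -2) = 1

1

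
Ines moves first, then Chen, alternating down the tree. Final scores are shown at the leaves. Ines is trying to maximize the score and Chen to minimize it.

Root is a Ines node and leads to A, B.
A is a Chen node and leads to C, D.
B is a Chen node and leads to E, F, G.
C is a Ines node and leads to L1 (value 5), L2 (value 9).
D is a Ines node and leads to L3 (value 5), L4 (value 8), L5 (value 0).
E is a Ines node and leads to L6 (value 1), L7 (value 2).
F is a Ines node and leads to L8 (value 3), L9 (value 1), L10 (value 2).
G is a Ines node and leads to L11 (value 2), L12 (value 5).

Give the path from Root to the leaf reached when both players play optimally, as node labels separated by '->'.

C (Ines): max(5, 9) = 9
D (Ines): max(5, 8, 0) = 8
A (Chen): min(9, 8) = 8
E (Ines): max(1, 2) = 2
F (Ines): max(3, 1, 2) = 3
G (Ines): max(2, 5) = 5
B (Chen): min(2, 3, 5) = 2
Root (Ines): max(8, 2) = 8
At Root, Ines picks A (highest: 8).
At A, Chen picks D (lowest: 8).
At D, Ines picks L4 (highest: 8).
Terminal value 8.

Root -> A -> D -> L4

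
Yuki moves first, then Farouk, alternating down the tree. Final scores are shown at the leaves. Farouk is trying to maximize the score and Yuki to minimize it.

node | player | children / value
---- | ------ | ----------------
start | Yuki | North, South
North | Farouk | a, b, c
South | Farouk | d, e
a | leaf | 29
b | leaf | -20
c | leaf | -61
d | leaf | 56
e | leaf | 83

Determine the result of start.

29

North (Farouk): max(29, -20, -61) = 29
South (Farouk): max(56, 83) = 83
start (Yuki): min(29, 83) = 29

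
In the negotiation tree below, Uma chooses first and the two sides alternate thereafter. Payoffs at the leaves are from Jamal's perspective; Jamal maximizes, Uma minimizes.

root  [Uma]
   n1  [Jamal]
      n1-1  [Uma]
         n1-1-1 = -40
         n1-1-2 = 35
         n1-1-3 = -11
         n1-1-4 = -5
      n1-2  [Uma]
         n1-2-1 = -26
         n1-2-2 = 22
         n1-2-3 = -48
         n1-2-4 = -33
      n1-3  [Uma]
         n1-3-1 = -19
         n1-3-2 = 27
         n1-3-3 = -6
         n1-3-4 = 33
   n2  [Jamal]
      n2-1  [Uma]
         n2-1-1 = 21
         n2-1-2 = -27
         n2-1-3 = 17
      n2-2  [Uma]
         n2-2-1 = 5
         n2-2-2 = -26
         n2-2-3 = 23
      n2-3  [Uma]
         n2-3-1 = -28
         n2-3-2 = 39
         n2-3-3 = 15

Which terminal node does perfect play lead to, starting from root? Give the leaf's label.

n2-2-2

n1-1 (Uma): min(-40, 35, -11, -5) = -40
n1-2 (Uma): min(-26, 22, -48, -33) = -48
n1-3 (Uma): min(-19, 27, -6, 33) = -19
n1 (Jamal): max(-40, -48, -19) = -19
n2-1 (Uma): min(21, -27, 17) = -27
n2-2 (Uma): min(5, -26, 23) = -26
n2-3 (Uma): min(-28, 39, 15) = -28
n2 (Jamal): max(-27, -26, -28) = -26
root (Uma): min(-19, -26) = -26
At root, Uma picks n2 (lowest: -26).
At n2, Jamal picks n2-2 (highest: -26).
At n2-2, Uma picks n2-2-2 (lowest: -26).
Terminal value -26.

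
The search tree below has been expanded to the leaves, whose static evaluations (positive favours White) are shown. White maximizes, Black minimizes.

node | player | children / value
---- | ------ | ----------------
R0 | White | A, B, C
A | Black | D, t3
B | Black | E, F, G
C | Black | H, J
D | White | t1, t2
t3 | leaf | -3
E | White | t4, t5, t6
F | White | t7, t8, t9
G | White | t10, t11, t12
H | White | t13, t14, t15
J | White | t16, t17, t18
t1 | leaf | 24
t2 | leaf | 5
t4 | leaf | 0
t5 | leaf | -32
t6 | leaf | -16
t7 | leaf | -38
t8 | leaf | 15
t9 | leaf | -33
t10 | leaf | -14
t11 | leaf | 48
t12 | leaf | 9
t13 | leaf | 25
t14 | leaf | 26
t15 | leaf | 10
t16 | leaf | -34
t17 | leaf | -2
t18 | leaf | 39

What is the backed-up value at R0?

D (White): max(24, 5) = 24
A (Black): min(24, -3) = -3
E (White): max(0, -32, -16) = 0
F (White): max(-38, 15, -33) = 15
G (White): max(-14, 48, 9) = 48
B (Black): min(0, 15, 48) = 0
H (White): max(25, 26, 10) = 26
J (White): max(-34, -2, 39) = 39
C (Black): min(26, 39) = 26
R0 (White): max(-3, 0, 26) = 26

26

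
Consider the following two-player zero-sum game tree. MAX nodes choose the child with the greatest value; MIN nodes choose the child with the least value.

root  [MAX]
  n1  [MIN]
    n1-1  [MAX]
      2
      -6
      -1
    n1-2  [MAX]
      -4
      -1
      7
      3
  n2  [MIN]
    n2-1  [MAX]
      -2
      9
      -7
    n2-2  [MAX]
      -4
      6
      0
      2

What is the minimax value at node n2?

n2-1 (MAX): max(-2, 9, -7) = 9
n2-2 (MAX): max(-4, 6, 0, 2) = 6
n2 (MIN): min(9, 6) = 6

6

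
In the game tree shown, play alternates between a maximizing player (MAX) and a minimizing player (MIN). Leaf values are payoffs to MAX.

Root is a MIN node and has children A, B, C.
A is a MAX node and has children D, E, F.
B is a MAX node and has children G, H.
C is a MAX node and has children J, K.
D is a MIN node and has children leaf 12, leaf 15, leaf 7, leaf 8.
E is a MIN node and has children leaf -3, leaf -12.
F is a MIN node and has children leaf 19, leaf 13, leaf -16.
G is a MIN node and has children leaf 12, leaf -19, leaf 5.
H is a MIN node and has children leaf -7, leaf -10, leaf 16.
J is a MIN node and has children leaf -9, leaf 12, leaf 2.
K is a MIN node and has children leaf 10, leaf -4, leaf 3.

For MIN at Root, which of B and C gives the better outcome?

G (MIN): min(12, -19, 5) = -19
H (MIN): min(-7, -10, 16) = -10
B (MAX): max(-19, -10) = -10
J (MIN): min(-9, 12, 2) = -9
K (MIN): min(10, -4, 3) = -4
C (MAX): max(-9, -4) = -4
MIN prefers the lower value; B=-10, C=-4. B is better since -10 < -4.

B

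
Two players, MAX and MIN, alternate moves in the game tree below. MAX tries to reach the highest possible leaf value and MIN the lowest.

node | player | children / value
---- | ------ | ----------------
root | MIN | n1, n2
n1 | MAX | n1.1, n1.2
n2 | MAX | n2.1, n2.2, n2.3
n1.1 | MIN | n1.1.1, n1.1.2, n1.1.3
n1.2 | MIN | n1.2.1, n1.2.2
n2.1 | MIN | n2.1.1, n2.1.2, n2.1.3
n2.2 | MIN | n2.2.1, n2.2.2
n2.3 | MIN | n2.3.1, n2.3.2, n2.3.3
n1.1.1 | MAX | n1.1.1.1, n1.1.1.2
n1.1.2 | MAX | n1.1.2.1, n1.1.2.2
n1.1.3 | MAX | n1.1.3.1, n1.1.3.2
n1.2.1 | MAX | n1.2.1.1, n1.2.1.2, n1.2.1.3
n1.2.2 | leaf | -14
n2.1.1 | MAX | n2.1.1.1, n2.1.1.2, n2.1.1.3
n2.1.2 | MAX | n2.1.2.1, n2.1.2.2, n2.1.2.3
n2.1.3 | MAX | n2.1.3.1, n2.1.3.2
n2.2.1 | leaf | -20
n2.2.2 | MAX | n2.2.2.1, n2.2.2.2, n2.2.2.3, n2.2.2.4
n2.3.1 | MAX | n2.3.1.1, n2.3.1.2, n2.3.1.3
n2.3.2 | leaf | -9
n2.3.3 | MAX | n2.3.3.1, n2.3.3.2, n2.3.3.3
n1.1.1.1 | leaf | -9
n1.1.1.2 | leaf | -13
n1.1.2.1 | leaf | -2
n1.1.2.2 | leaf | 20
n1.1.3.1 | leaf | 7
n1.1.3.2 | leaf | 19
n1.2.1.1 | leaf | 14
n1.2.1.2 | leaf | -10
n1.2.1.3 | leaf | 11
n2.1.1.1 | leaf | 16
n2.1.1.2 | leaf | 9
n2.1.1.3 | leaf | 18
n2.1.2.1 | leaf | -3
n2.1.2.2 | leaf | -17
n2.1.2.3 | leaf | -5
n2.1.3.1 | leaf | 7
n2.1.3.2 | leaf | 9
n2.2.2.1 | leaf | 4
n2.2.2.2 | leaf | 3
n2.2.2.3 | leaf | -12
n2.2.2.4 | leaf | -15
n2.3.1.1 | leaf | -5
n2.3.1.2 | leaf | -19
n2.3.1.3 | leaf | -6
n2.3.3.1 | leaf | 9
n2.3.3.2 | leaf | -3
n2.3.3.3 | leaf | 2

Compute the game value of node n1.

n1.1.1 (MAX): max(-9, -13) = -9
n1.1.2 (MAX): max(-2, 20) = 20
n1.1.3 (MAX): max(7, 19) = 19
n1.1 (MIN): min(-9, 20, 19) = -9
n1.2.1 (MAX): max(14, -10, 11) = 14
n1.2 (MIN): min(14, -14) = -14
n1 (MAX): max(-9, -14) = -9

-9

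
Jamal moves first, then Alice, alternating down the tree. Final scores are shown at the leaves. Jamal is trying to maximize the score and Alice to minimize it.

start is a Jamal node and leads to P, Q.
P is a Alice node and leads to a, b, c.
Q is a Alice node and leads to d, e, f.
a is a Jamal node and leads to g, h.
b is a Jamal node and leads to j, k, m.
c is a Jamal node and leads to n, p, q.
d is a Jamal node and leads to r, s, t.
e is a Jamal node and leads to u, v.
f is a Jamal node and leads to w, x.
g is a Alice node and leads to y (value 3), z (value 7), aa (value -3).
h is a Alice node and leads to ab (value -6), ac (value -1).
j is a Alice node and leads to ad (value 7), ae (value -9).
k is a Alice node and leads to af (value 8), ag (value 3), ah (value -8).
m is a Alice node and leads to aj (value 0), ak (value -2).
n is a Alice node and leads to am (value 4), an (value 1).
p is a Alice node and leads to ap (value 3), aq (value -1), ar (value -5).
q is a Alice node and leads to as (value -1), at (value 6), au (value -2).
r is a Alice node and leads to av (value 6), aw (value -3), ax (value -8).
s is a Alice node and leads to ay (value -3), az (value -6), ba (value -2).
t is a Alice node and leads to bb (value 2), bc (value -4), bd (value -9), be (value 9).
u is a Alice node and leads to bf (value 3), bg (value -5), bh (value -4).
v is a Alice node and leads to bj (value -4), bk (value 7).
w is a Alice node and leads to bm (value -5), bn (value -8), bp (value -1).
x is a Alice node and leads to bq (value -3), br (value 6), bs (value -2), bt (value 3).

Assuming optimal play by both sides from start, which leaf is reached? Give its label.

aa

g (Alice): min(3, 7, -3) = -3
h (Alice): min(-6, -1) = -6
a (Jamal): max(-3, -6) = -3
j (Alice): min(7, -9) = -9
k (Alice): min(8, 3, -8) = -8
m (Alice): min(0, -2) = -2
b (Jamal): max(-9, -8, -2) = -2
n (Alice): min(4, 1) = 1
p (Alice): min(3, -1, -5) = -5
q (Alice): min(-1, 6, -2) = -2
c (Jamal): max(1, -5, -2) = 1
P (Alice): min(-3, -2, 1) = -3
r (Alice): min(6, -3, -8) = -8
s (Alice): min(-3, -6, -2) = -6
t (Alice): min(2, -4, -9, 9) = -9
d (Jamal): max(-8, -6, -9) = -6
u (Alice): min(3, -5, -4) = -5
v (Alice): min(-4, 7) = -4
e (Jamal): max(-5, -4) = -4
w (Alice): min(-5, -8, -1) = -8
x (Alice): min(-3, 6, -2, 3) = -3
f (Jamal): max(-8, -3) = -3
Q (Alice): min(-6, -4, -3) = -6
start (Jamal): max(-3, -6) = -3
At start, Jamal picks P (highest: -3).
At P, Alice picks a (lowest: -3).
At a, Jamal picks g (highest: -3).
At g, Alice picks aa (lowest: -3).
Terminal value -3.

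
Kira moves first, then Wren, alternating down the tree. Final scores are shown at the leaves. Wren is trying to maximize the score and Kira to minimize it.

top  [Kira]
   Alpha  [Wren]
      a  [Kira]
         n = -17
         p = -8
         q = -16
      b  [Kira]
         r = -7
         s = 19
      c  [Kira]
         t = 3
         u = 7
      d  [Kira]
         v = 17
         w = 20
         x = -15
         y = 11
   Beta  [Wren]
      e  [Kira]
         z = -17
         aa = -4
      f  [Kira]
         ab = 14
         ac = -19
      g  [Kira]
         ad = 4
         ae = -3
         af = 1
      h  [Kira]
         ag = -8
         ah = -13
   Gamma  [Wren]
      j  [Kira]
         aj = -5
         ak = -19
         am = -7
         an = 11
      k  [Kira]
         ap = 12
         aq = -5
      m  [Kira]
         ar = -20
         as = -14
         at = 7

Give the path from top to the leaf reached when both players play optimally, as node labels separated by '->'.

a (Kira): min(-17, -8, -16) = -17
b (Kira): min(-7, 19) = -7
c (Kira): min(3, 7) = 3
d (Kira): min(17, 20, -15, 11) = -15
Alpha (Wren): max(-17, -7, 3, -15) = 3
e (Kira): min(-17, -4) = -17
f (Kira): min(14, -19) = -19
g (Kira): min(4, -3, 1) = -3
h (Kira): min(-8, -13) = -13
Beta (Wren): max(-17, -19, -3, -13) = -3
j (Kira): min(-5, -19, -7, 11) = -19
k (Kira): min(12, -5) = -5
m (Kira): min(-20, -14, 7) = -20
Gamma (Wren): max(-19, -5, -20) = -5
top (Kira): min(3, -3, -5) = -5
At top, Kira picks Gamma (lowest: -5).
At Gamma, Wren picks k (highest: -5).
At k, Kira picks aq (lowest: -5).
Terminal value -5.

top -> Gamma -> k -> aq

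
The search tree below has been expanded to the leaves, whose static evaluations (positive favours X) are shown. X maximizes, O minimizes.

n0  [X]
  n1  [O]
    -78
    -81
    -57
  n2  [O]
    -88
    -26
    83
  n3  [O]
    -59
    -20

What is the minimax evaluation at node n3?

n3 (O): min(-59, -20) = -59

-59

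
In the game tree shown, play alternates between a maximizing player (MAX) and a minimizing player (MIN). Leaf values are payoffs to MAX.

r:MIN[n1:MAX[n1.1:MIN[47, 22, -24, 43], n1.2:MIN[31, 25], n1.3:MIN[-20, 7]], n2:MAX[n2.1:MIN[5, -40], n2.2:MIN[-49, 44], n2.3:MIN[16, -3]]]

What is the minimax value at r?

-3

n1.1 (MIN): min(47, 22, -24, 43) = -24
n1.2 (MIN): min(31, 25) = 25
n1.3 (MIN): min(-20, 7) = -20
n1 (MAX): max(-24, 25, -20) = 25
n2.1 (MIN): min(5, -40) = -40
n2.2 (MIN): min(-49, 44) = -49
n2.3 (MIN): min(16, -3) = -3
n2 (MAX): max(-40, -49, -3) = -3
r (MIN): min(25, -3) = -3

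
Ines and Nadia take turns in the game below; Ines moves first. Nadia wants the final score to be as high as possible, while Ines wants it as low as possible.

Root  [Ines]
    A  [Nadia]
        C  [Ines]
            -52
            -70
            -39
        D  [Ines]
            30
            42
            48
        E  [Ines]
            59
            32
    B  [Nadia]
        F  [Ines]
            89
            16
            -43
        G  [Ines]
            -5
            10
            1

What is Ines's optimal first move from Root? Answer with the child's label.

B

C (Ines): min(-52, -70, -39) = -70
D (Ines): min(30, 42, 48) = 30
E (Ines): min(59, 32) = 32
A (Nadia): max(-70, 30, 32) = 32
F (Ines): min(89, 16, -43) = -43
G (Ines): min(-5, 10, 1) = -5
B (Nadia): max(-43, -5) = -5
Root (Ines): min(32, -5) = -5
Ines at Root wants the lowest of {A=32, B=-5}, so chooses B.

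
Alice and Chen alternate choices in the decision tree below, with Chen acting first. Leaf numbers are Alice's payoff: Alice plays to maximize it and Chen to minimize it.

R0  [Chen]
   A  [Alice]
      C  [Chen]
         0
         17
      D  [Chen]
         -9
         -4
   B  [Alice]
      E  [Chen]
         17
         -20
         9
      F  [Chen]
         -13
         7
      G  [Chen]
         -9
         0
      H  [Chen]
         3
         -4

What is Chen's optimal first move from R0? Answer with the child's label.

B

C (Chen): min(0, 17) = 0
D (Chen): min(-9, -4) = -9
A (Alice): max(0, -9) = 0
E (Chen): min(17, -20, 9) = -20
F (Chen): min(-13, 7) = -13
G (Chen): min(-9, 0) = -9
H (Chen): min(3, -4) = -4
B (Alice): max(-20, -13, -9, -4) = -4
R0 (Chen): min(0, -4) = -4
Chen at R0 wants the lowest of {A=0, B=-4}, so chooses B.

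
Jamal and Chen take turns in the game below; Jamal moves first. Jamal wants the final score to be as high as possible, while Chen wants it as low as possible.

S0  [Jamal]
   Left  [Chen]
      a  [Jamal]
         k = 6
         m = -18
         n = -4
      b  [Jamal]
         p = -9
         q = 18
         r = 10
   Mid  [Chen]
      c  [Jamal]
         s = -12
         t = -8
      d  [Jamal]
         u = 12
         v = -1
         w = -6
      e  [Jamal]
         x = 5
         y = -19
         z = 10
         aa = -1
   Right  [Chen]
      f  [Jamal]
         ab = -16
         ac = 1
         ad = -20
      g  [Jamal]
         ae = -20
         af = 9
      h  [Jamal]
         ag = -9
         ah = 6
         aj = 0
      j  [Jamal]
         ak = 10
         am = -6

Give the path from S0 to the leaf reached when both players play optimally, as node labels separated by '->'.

a (Jamal): max(6, -18, -4) = 6
b (Jamal): max(-9, 18, 10) = 18
Left (Chen): min(6, 18) = 6
c (Jamal): max(-12, -8) = -8
d (Jamal): max(12, -1, -6) = 12
e (Jamal): max(5, -19, 10, -1) = 10
Mid (Chen): min(-8, 12, 10) = -8
f (Jamal): max(-16, 1, -20) = 1
g (Jamal): max(-20, 9) = 9
h (Jamal): max(-9, 6, 0) = 6
j (Jamal): max(10, -6) = 10
Right (Chen): min(1, 9, 6, 10) = 1
S0 (Jamal): max(6, -8, 1) = 6
At S0, Jamal picks Left (highest: 6).
At Left, Chen picks a (lowest: 6).
At a, Jamal picks k (highest: 6).
Terminal value 6.

S0 -> Left -> a -> k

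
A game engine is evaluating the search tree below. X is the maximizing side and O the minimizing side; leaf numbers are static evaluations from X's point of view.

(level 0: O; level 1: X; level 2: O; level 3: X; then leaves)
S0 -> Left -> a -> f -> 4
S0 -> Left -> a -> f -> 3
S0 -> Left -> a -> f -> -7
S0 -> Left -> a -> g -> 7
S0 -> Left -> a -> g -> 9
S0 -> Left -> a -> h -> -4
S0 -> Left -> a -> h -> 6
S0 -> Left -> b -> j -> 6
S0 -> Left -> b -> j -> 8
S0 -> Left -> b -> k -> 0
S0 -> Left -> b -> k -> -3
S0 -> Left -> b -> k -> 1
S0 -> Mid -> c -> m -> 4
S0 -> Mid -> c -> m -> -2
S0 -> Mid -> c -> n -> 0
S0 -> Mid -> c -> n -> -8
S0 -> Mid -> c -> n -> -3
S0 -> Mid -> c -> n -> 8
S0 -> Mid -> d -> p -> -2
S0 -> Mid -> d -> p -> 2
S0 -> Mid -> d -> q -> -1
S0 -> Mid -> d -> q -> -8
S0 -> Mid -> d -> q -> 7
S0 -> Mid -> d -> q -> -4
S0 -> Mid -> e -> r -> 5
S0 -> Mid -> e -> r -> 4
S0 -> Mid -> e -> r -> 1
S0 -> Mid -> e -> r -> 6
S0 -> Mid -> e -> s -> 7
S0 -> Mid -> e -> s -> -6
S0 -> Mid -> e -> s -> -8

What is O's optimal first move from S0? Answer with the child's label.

Left

f (X): max(4, 3, -7) = 4
g (X): max(7, 9) = 9
h (X): max(-4, 6) = 6
a (O): min(4, 9, 6) = 4
j (X): max(6, 8) = 8
k (X): max(0, -3, 1) = 1
b (O): min(8, 1) = 1
Left (X): max(4, 1) = 4
m (X): max(4, -2) = 4
n (X): max(0, -8, -3, 8) = 8
c (O): min(4, 8) = 4
p (X): max(-2, 2) = 2
q (X): max(-1, -8, 7, -4) = 7
d (O): min(2, 7) = 2
r (X): max(5, 4, 1, 6) = 6
s (X): max(7, -6, -8) = 7
e (O): min(6, 7) = 6
Mid (X): max(4, 2, 6) = 6
S0 (O): min(4, 6) = 4
O at S0 wants the lowest of {Left=4, Mid=6}, so chooses Left.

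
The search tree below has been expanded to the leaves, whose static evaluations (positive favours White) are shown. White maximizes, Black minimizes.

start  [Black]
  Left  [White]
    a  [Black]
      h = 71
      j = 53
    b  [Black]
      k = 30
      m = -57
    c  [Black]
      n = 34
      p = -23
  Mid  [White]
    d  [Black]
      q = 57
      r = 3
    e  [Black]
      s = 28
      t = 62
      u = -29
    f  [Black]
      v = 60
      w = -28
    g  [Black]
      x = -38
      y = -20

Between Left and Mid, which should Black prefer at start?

Mid

a (Black): min(71, 53) = 53
b (Black): min(30, -57) = -57
c (Black): min(34, -23) = -23
Left (White): max(53, -57, -23) = 53
d (Black): min(57, 3) = 3
e (Black): min(28, 62, -29) = -29
f (Black): min(60, -28) = -28
g (Black): min(-38, -20) = -38
Mid (White): max(3, -29, -28, -38) = 3
Black prefers the lower value; Left=53, Mid=3. Mid is better since 3 < 53.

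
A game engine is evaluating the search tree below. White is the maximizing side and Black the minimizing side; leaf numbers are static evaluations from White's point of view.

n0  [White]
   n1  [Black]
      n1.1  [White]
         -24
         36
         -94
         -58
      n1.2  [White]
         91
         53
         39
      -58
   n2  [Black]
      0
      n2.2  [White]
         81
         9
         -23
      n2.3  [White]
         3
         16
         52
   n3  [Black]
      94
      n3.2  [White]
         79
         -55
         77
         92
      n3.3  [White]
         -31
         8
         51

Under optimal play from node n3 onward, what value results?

51

n3.2 (White): max(79, -55, 77, 92) = 92
n3.3 (White): max(-31, 8, 51) = 51
n3 (Black): min(94, 92, 51) = 51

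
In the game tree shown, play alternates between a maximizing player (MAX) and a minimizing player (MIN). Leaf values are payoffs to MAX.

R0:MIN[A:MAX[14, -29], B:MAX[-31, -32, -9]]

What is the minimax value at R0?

A (MAX): max(14, -29) = 14
B (MAX): max(-31, -32, -9) = -9
R0 (MIN): min(14, -9) = -9

-9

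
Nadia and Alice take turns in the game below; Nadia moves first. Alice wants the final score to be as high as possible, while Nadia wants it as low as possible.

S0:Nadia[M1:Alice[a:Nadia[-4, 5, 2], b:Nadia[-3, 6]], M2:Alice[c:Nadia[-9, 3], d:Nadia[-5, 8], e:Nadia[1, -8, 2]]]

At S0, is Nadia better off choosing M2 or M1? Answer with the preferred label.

c (Nadia): min(-9, 3) = -9
d (Nadia): min(-5, 8) = -5
e (Nadia): min(1, -8, 2) = -8
M2 (Alice): max(-9, -5, -8) = -5
a (Nadia): min(-4, 5, 2) = -4
b (Nadia): min(-3, 6) = -3
M1 (Alice): max(-4, -3) = -3
Nadia prefers the lower value; M2=-5, M1=-3. M2 is better since -5 < -3.

M2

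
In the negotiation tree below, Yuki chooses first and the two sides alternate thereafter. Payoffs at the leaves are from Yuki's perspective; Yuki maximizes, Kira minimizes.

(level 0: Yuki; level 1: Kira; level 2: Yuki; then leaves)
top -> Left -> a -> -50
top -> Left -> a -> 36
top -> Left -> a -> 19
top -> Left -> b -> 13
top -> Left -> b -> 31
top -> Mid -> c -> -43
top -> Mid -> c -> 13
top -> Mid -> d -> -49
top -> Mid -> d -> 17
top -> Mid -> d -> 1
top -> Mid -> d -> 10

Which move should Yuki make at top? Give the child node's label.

Left

a (Yuki): max(-50, 36, 19) = 36
b (Yuki): max(13, 31) = 31
Left (Kira): min(36, 31) = 31
c (Yuki): max(-43, 13) = 13
d (Yuki): max(-49, 17, 1, 10) = 17
Mid (Kira): min(13, 17) = 13
top (Yuki): max(31, 13) = 31
Yuki at top wants the highest of {Left=31, Mid=13}, so chooses Left.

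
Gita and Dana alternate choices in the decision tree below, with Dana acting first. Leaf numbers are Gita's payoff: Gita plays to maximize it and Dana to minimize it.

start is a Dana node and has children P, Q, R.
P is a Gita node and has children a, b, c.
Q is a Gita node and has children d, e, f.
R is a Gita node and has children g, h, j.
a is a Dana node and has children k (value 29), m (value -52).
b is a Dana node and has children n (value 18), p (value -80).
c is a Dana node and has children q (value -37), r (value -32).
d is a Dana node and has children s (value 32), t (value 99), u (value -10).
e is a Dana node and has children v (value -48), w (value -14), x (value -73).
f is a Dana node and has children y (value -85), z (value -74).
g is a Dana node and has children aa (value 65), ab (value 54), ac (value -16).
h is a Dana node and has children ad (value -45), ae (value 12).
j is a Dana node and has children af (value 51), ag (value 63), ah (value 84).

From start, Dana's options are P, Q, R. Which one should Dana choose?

a (Dana): min(29, -52) = -52
b (Dana): min(18, -80) = -80
c (Dana): min(-37, -32) = -37
P (Gita): max(-52, -80, -37) = -37
d (Dana): min(32, 99, -10) = -10
e (Dana): min(-48, -14, -73) = -73
f (Dana): min(-85, -74) = -85
Q (Gita): max(-10, -73, -85) = -10
g (Dana): min(65, 54, -16) = -16
h (Dana): min(-45, 12) = -45
j (Dana): min(51, 63, 84) = 51
R (Gita): max(-16, -45, 51) = 51
start (Dana): min(-37, -10, 51) = -37
Dana at start wants the lowest of {P=-37, Q=-10, R=51}, so chooses P.

P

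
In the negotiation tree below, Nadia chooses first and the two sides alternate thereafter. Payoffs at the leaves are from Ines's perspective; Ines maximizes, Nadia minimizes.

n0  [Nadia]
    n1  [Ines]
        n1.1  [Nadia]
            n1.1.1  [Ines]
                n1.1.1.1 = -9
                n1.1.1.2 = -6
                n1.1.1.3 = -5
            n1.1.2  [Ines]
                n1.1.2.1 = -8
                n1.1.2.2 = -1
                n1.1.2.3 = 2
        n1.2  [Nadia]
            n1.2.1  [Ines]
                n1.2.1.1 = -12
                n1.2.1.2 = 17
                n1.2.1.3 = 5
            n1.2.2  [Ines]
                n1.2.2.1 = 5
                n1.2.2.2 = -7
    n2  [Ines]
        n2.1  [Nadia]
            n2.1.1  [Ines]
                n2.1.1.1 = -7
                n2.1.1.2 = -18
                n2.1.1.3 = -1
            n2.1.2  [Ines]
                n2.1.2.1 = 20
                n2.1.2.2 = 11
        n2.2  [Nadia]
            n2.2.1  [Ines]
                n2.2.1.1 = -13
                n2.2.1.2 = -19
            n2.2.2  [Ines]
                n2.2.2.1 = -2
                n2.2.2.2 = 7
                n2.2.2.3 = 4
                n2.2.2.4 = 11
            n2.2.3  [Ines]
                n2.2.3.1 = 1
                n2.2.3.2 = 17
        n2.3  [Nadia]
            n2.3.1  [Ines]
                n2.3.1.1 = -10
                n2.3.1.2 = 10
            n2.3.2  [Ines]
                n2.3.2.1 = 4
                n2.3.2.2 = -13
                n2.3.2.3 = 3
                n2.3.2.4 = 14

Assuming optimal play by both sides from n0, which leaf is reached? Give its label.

n1.2.2.1

n1.1.1 (Ines): max(-9, -6, -5) = -5
n1.1.2 (Ines): max(-8, -1, 2) = 2
n1.1 (Nadia): min(-5, 2) = -5
n1.2.1 (Ines): max(-12, 17, 5) = 17
n1.2.2 (Ines): max(5, -7) = 5
n1.2 (Nadia): min(17, 5) = 5
n1 (Ines): max(-5, 5) = 5
n2.1.1 (Ines): max(-7, -18, -1) = -1
n2.1.2 (Ines): max(20, 11) = 20
n2.1 (Nadia): min(-1, 20) = -1
n2.2.1 (Ines): max(-13, -19) = -13
n2.2.2 (Ines): max(-2, 7, 4, 11) = 11
n2.2.3 (Ines): max(1, 17) = 17
n2.2 (Nadia): min(-13, 11, 17) = -13
n2.3.1 (Ines): max(-10, 10) = 10
n2.3.2 (Ines): max(4, -13, 3, 14) = 14
n2.3 (Nadia): min(10, 14) = 10
n2 (Ines): max(-1, -13, 10) = 10
n0 (Nadia): min(5, 10) = 5
At n0, Nadia picks n1 (lowest: 5).
At n1, Ines picks n1.2 (highest: 5).
At n1.2, Nadia picks n1.2.2 (lowest: 5).
At n1.2.2, Ines picks n1.2.2.1 (highest: 5).
Terminal value 5.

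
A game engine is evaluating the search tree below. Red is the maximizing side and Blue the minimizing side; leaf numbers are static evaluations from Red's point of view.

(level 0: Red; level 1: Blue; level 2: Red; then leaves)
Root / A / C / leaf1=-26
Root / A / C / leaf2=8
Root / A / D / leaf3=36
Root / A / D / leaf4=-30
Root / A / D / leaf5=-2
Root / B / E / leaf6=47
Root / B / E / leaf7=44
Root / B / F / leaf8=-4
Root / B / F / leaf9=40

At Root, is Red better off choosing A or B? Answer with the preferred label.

B

C (Red): max(-26, 8) = 8
D (Red): max(36, -30, -2) = 36
A (Blue): min(8, 36) = 8
E (Red): max(47, 44) = 47
F (Red): max(-4, 40) = 40
B (Blue): min(47, 40) = 40
Red prefers the higher value; A=8, B=40. B is better since 40 > 8.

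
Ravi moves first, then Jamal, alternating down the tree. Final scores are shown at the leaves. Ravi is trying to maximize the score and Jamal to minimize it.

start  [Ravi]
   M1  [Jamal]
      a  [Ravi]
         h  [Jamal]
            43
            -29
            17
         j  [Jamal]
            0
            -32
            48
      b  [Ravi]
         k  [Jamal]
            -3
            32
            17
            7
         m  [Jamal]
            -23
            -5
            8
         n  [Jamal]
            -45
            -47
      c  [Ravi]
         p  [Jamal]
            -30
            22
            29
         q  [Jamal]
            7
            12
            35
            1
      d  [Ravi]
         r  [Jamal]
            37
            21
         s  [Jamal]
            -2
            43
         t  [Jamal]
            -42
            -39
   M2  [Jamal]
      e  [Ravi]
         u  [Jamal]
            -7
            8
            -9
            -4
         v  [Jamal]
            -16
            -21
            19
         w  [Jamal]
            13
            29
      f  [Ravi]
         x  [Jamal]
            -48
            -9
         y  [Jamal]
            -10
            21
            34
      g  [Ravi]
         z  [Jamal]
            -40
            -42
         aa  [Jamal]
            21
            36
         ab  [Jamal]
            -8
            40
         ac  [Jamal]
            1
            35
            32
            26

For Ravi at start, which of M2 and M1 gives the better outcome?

u (Jamal): min(-7, 8, -9, -4) = -9
v (Jamal): min(-16, -21, 19) = -21
w (Jamal): min(13, 29) = 13
e (Ravi): max(-9, -21, 13) = 13
x (Jamal): min(-48, -9) = -48
y (Jamal): min(-10, 21, 34) = -10
f (Ravi): max(-48, -10) = -10
z (Jamal): min(-40, -42) = -42
aa (Jamal): min(21, 36) = 21
ab (Jamal): min(-8, 40) = -8
ac (Jamal): min(1, 35, 32, 26) = 1
g (Ravi): max(-42, 21, -8, 1) = 21
M2 (Jamal): min(13, -10, 21) = -10
h (Jamal): min(43, -29, 17) = -29
j (Jamal): min(0, -32, 48) = -32
a (Ravi): max(-29, -32) = -29
k (Jamal): min(-3, 32, 17, 7) = -3
m (Jamal): min(-23, -5, 8) = -23
n (Jamal): min(-45, -47) = -47
b (Ravi): max(-3, -23, -47) = -3
p (Jamal): min(-30, 22, 29) = -30
q (Jamal): min(7, 12, 35, 1) = 1
c (Ravi): max(-30, 1) = 1
r (Jamal): min(37, 21) = 21
s (Jamal): min(-2, 43) = -2
t (Jamal): min(-42, -39) = -42
d (Ravi): max(21, -2, -42) = 21
M1 (Jamal): min(-29, -3, 1, 21) = -29
Ravi prefers the higher value; M2=-10, M1=-29. M2 is better since -10 > -29.

M2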